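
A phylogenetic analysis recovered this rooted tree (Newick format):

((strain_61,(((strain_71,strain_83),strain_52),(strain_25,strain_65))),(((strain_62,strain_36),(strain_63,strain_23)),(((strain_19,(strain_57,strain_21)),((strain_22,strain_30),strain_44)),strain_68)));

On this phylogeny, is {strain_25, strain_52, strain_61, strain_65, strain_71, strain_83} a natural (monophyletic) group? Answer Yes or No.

Yes

The most recent common ancestor of these taxa subtends (strain_61,(((strain_71,strain_83),strain_52),(strain_25,strain_65))).
That clade has exactly 6 tips — every listed taxon and nothing else — so the group is monophyletic.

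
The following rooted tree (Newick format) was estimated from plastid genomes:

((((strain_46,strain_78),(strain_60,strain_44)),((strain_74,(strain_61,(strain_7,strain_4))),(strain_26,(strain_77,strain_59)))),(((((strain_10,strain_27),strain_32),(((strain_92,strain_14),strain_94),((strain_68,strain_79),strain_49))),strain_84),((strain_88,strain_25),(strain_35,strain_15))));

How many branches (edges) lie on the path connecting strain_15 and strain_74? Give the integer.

8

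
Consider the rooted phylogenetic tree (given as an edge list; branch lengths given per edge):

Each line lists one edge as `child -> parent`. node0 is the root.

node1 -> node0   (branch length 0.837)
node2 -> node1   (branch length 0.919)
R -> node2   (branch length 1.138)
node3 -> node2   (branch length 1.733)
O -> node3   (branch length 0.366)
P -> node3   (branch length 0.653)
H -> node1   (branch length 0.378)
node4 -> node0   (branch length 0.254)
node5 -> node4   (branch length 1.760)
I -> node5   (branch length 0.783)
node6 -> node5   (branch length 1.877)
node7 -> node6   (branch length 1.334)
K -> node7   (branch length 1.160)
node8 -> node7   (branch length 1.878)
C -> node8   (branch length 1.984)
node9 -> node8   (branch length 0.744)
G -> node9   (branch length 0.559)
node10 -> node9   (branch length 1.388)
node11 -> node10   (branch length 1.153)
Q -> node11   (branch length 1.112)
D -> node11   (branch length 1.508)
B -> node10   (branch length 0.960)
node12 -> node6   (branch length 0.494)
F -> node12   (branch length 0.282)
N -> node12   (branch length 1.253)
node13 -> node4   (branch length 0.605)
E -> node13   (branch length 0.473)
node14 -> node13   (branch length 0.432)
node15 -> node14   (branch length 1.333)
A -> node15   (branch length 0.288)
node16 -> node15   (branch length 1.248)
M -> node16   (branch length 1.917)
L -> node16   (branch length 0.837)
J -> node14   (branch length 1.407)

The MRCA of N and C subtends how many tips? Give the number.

8

The MRCA of N and C is the node subtending ((K,(C,(G,((Q,D),B)))),(F,N)).
That clade contains 8 terminal taxa: B, C, D, F, G, K, N, Q.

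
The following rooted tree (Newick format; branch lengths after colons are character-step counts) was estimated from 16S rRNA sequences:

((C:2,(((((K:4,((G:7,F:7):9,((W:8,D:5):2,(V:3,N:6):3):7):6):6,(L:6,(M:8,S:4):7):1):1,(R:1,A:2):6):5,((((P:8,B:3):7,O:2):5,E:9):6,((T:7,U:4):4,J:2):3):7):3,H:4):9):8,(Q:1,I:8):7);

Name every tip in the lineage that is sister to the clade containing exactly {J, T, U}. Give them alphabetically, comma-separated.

B, E, O, P

The clade containing exactly {J, T, U} attaches to the tree at the node subtending ((((P,B),O),E),((T,U),J)).
The other lineage descending from that same node — the sister group — is (((P,B),O),E); its 4 tips in alphabetical order are the answer.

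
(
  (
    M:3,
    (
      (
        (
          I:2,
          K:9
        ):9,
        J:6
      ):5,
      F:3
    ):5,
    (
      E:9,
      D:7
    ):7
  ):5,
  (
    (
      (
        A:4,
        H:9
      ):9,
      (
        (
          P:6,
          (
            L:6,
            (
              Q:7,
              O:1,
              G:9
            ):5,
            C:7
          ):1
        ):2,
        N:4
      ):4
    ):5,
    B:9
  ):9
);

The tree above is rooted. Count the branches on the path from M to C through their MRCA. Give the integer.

The MRCA of M and C is the root of the tree.
From M up to that node: 2 branches. From C up to the same node: 6 branches. Total: 2 + 6 = 8.

8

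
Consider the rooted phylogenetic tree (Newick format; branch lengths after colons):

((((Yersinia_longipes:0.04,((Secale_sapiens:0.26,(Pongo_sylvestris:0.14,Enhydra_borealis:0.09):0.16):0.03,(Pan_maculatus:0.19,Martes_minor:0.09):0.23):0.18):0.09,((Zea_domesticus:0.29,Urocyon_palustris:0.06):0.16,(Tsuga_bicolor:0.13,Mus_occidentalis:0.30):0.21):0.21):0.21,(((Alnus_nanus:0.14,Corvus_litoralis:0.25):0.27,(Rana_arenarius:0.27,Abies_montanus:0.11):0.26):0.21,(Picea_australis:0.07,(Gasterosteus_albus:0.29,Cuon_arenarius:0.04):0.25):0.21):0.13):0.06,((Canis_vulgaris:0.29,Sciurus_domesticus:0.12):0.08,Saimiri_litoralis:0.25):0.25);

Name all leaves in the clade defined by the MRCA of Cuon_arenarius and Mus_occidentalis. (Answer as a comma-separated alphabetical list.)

Abies_montanus, Alnus_nanus, Corvus_litoralis, Cuon_arenarius, Enhydra_borealis, Gasterosteus_albus, Martes_minor, Mus_occidentalis, Pan_maculatus, Picea_australis, Pongo_sylvestris, Rana_arenarius, Secale_sapiens, Tsuga_bicolor, Urocyon_palustris, Yersinia_longipes, Zea_domesticus

Tracing Cuon_arenarius: it sits inside (Gasterosteus_albus,Cuon_arenarius).
Tracing Mus_occidentalis: it sits inside (Tsuga_bicolor,Mus_occidentalis).
The smallest clade enclosing both is (((Yersinia_longipes,((Secale_sapiens,(Pongo_sylvestris,Enhydra_borealis)),(Pan_maculatus,Martes_minor))),((Zea_domesticus,Urocyon_palustris),(Tsuga_bicolor,Mus_occidentalis))),(((Alnus_nanus,Corvus_litoralis),(Rana_arenarius,Abies_montanus)),(Picea_australis,(Gasterosteus_albus,Cuon_arenarius)))); the answer is its 17 terminal taxa in alphabetical order.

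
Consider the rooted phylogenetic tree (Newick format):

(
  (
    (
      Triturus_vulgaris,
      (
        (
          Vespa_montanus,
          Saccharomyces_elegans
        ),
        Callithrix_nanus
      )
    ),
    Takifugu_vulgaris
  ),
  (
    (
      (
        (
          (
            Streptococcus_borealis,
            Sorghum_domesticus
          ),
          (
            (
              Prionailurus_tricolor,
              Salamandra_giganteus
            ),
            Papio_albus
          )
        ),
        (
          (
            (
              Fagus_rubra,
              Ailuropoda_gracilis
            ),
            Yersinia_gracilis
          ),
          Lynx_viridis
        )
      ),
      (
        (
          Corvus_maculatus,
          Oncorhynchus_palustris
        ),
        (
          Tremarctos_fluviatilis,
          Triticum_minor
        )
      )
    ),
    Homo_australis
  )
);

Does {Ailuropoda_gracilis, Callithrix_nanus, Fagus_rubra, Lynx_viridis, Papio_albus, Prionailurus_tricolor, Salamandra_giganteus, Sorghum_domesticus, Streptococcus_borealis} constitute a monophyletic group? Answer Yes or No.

The MRCA of the listed taxa is the root, so the smallest clade containing them is the whole tree.
That clade also contains Corvus_maculatus, Homo_australis, Oncorhynchus_palustris, Saccharomyces_elegans, Takifugu_vulgaris, Tremarctos_fluviatilis, Triticum_minor, Triturus_vulgaris, Vespa_montanus, Yersinia_gracilis, which are not in the proposed group, so the group is not monophyletic.

No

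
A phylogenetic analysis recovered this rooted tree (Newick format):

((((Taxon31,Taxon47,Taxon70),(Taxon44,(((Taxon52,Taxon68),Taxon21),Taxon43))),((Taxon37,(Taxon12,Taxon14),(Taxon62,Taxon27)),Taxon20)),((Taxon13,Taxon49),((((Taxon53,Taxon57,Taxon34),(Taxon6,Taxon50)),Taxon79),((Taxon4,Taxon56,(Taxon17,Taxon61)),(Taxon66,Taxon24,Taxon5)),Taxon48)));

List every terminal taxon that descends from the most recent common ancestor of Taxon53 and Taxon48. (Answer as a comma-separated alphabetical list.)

Taxon17, Taxon24, Taxon34, Taxon4, Taxon48, Taxon5, Taxon50, Taxon53, Taxon56, Taxon57, Taxon6, Taxon61, Taxon66, Taxon79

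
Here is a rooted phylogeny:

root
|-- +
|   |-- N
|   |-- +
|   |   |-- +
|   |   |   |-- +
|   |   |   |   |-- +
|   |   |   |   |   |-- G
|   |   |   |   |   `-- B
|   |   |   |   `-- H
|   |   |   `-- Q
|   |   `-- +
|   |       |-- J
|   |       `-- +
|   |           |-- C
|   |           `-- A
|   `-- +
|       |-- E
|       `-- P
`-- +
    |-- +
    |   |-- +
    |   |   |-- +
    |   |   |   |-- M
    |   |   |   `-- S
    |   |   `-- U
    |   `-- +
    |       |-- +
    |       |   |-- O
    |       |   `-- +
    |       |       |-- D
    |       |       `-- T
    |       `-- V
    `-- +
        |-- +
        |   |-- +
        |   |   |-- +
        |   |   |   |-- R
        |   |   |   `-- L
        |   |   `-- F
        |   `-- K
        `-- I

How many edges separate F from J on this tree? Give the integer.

9

The MRCA of F and J is the root of the tree.
From F up to that node: 5 branches. From J up to the same node: 4 branches. Total: 5 + 4 = 9.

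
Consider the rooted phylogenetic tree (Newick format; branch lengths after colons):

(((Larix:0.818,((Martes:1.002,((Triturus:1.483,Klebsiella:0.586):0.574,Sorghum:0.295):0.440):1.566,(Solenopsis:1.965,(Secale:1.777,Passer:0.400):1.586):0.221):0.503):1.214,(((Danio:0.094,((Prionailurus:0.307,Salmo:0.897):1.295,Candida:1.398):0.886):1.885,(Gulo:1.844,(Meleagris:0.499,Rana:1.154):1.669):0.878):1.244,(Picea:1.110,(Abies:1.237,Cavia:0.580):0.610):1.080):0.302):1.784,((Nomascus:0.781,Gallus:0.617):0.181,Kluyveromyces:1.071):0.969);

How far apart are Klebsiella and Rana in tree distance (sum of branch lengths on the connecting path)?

10.130

The path runs Klebsiella → … → MRCA → … → Rana; the MRCA is the node subtending ((Larix,((Martes,((Triturus,Klebsiella),Sorghum)),(Solenopsis,(Secale,Passer)))),(((Danio,((Prionailurus,Salmo),Candida)),(Gulo,(Meleagris,Rana))),(Picea,(Abies,Cavia)))).
Branch lengths along that path: 0.586 + 0.574 + 0.440 + 1.566 + 0.503 + 1.214 + 0.302 + 1.244 + 0.878 + 1.669 + 1.154 = 10.130.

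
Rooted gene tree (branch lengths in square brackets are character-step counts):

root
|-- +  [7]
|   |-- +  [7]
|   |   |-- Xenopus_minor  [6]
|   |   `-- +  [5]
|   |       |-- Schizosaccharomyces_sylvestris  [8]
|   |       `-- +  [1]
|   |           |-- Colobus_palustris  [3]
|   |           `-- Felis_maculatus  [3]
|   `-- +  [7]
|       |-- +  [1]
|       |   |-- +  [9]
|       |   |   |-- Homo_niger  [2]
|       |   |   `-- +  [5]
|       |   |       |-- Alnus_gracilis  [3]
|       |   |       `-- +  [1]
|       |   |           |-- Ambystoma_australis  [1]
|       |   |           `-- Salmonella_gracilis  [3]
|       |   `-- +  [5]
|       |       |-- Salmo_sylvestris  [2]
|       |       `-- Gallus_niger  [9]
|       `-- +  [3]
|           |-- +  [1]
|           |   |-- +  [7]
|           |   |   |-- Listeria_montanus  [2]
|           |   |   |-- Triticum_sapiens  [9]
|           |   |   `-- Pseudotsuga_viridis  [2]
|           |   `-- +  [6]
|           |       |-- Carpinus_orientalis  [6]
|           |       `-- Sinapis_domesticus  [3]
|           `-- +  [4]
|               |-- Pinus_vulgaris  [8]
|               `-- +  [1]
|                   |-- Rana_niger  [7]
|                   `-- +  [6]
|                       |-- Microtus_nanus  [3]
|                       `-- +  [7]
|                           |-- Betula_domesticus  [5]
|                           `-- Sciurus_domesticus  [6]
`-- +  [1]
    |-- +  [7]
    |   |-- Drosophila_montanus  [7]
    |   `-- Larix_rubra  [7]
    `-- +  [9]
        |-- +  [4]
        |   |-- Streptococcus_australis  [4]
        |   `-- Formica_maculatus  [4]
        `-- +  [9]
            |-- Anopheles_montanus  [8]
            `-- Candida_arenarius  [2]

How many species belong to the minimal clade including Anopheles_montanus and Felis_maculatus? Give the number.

26

The MRCA of Anopheles_montanus and Felis_maculatus is the root, so the clade is the entire tree.
That clade contains 26 terminal taxa: Alnus_gracilis, Ambystoma_australis, Anopheles_montanus, Betula_domesticus, Candida_arenarius, Carpinus_orientalis, Colobus_palustris, Drosophila_montanus, Felis_maculatus, Formica_maculatus, Gallus_niger, Homo_niger, Larix_rubra, Listeria_montanus, Microtus_nanus, Pinus_vulgaris, Pseudotsuga_viridis, Rana_niger, Salmo_sylvestris, Salmonella_gracilis, Schizosaccharomyces_sylvestris, Sciurus_domesticus, Sinapis_domesticus, Streptococcus_australis, Triticum_sapiens, Xenopus_minor.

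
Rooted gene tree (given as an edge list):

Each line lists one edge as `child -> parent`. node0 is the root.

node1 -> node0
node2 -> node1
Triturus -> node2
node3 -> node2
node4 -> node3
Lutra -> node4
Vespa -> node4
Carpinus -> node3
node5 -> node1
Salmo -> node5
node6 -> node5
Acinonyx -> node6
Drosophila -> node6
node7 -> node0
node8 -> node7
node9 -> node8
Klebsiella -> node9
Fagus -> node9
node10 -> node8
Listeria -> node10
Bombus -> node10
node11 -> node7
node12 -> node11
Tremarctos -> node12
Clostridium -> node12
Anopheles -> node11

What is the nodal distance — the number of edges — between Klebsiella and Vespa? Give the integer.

The MRCA of Klebsiella and Vespa is the root of the tree.
From Klebsiella up to that node: 4 branches. From Vespa up to the same node: 5 branches. Total: 4 + 5 = 9.

9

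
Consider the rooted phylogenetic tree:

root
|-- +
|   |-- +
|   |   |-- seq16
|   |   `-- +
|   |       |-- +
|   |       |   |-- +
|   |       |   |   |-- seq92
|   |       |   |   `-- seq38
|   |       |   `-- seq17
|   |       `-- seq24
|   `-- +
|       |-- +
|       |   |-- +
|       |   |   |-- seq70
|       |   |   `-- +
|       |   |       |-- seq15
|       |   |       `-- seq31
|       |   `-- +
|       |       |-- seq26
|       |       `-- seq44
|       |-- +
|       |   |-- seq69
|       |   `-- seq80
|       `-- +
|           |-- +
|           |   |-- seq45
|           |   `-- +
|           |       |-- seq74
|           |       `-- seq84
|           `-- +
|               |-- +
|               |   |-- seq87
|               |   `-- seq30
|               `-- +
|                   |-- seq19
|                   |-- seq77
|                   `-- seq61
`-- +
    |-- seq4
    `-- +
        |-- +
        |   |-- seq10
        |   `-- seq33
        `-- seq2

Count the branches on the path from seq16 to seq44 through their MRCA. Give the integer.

The MRCA of seq16 and seq44 is the node subtending ((seq16,(((seq92,seq38),seq17),seq24)),(((seq70,(seq15,seq31)),(seq26,seq44)),(seq69,seq80),((seq45,(seq74,seq84)),((seq87,seq30),(seq19,seq77,seq61))))).
From seq16 up to that node: 2 branches. From seq44 up to the same node: 4 branches. Total: 2 + 4 = 6.

6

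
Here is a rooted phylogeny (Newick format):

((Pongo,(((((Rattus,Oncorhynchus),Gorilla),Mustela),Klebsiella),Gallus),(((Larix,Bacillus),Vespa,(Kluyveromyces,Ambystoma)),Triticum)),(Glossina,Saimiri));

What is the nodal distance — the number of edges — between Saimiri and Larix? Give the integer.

7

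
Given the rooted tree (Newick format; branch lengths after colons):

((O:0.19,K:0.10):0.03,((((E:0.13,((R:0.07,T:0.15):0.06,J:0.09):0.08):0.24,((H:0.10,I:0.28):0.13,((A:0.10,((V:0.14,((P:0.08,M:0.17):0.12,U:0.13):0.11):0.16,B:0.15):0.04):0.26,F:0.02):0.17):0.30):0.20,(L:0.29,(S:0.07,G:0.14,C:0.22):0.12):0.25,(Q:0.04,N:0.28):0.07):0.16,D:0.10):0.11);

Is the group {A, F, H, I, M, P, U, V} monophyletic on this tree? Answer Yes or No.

The MRCA of the listed taxa subtends ((H,I),((A,((V,((P,M),U)),B)),F)).
That clade also contains B, which is not in the proposed group, so the group is not monophyletic.

No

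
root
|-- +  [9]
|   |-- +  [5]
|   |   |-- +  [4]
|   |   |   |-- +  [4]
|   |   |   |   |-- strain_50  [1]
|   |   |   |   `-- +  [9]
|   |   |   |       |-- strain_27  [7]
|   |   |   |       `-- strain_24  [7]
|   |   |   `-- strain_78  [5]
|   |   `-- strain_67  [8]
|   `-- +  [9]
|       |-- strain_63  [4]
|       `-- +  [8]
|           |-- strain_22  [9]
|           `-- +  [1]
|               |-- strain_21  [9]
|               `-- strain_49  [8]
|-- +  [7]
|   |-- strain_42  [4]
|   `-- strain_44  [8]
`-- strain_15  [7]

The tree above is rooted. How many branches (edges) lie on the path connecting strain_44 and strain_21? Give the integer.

7

The MRCA of strain_44 and strain_21 is the root of the tree.
From strain_44 up to that node: 2 branches. From strain_21 up to the same node: 5 branches. Total: 2 + 5 = 7.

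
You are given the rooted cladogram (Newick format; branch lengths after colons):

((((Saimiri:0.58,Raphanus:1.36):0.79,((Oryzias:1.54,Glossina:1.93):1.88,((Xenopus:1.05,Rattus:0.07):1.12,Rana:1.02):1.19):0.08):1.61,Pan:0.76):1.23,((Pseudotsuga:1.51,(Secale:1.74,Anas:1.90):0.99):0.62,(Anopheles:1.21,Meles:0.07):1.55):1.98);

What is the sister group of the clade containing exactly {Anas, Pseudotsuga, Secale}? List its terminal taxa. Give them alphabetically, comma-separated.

Anopheles, Meles

The clade containing exactly {Anas, Pseudotsuga, Secale} attaches to the tree at the node subtending ((Pseudotsuga,(Secale,Anas)),(Anopheles,Meles)).
The other lineage descending from that same node — the sister group — is (Anopheles,Meles); its 2 tips in alphabetical order are the answer.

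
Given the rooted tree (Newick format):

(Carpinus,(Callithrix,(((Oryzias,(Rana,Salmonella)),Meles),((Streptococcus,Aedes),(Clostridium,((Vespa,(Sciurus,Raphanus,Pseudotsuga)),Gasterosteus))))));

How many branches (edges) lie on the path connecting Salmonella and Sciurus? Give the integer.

The MRCA of Salmonella and Sciurus is the node subtending (((Oryzias,(Rana,Salmonella)),Meles),((Streptococcus,Aedes),(Clostridium,((Vespa,(Sciurus,Raphanus,Pseudotsuga)),Gasterosteus)))).
From Salmonella up to that node: 4 branches. From Sciurus up to the same node: 6 branches. Total: 4 + 6 = 10.

10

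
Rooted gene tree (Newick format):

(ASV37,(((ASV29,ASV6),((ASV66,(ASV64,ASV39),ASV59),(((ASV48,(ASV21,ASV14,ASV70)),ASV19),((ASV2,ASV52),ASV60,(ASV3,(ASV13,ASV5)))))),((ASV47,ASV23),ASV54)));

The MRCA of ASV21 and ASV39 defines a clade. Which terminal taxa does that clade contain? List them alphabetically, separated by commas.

Tracing ASV21: it sits inside (ASV21,ASV14,ASV70).
Tracing ASV39: it sits inside (ASV64,ASV39).
The smallest clade enclosing both is ((ASV66,(ASV64,ASV39),ASV59),(((ASV48,(ASV21,ASV14,ASV70)),ASV19),((ASV2,ASV52),ASV60,(ASV3,(ASV13,ASV5))))); the answer is its 15 terminal taxa in alphabetical order.

ASV13, ASV14, ASV19, ASV2, ASV21, ASV3, ASV39, ASV48, ASV5, ASV52, ASV59, ASV60, ASV64, ASV66, ASV70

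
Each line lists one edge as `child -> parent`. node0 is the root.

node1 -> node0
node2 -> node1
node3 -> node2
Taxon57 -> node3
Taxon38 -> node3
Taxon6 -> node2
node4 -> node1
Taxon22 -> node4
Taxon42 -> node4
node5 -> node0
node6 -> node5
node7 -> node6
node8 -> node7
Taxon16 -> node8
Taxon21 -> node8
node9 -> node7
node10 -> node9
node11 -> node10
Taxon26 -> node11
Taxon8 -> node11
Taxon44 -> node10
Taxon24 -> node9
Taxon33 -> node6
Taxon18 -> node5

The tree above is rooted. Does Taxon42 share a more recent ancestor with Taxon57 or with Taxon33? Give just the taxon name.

Taxon57

The MRCA of Taxon42 and Taxon57 subtends (((Taxon57,Taxon38),Taxon6),(Taxon22,Taxon42)) (5 taxa).
The MRCA of Taxon42 and Taxon33 is the root, subtending the entire tree (13 taxa).
The first is nested inside the second, so Taxon42 shares a more recent common ancestor with Taxon57.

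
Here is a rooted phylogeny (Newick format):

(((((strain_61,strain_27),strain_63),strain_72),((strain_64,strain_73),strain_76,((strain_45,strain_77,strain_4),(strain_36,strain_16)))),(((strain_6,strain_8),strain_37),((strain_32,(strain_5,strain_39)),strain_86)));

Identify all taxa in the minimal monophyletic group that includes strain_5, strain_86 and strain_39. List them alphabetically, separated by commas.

strain_32, strain_39, strain_5, strain_86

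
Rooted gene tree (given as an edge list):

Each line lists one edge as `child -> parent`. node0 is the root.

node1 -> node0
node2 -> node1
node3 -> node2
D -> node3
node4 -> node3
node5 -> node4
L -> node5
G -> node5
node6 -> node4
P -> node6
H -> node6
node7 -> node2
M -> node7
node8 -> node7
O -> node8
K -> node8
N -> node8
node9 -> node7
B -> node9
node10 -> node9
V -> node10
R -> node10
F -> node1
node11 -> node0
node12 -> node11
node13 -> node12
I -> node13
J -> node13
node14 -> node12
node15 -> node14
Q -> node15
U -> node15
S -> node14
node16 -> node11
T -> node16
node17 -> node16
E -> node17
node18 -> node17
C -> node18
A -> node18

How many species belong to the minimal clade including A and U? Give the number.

9

The MRCA of A and U is the node subtending (((I,J),((Q,U),S)),(T,(E,(C,A)))).
That clade contains 9 terminal taxa: A, C, E, I, J, Q, S, T, U.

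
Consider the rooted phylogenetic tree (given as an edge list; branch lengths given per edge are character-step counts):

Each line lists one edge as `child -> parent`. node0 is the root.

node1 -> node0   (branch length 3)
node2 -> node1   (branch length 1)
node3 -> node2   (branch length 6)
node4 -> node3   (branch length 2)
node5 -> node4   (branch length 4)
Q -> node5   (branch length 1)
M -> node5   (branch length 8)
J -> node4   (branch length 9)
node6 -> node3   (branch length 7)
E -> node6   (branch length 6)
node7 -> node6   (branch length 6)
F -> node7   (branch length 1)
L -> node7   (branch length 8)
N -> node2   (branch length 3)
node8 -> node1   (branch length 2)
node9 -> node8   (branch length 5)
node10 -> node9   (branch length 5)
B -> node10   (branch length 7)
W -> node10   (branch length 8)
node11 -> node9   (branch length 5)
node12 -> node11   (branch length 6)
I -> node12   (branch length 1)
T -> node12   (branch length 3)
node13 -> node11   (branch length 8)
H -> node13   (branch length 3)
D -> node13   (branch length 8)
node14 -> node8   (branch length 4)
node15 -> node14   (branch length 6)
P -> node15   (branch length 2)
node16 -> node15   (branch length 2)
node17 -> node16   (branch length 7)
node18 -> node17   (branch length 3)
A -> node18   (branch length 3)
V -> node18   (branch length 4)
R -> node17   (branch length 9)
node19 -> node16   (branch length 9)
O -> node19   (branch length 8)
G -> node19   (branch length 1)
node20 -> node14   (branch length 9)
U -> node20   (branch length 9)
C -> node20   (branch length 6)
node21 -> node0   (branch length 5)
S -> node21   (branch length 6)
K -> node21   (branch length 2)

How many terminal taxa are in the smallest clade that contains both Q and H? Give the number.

The MRCA of Q and H is the node subtending (((((Q,M),J),(E,(F,L))),N),(((B,W),((I,T),(H,D))),((P,(((A,V),R),(O,G))),(U,C)))).
That clade contains 21 terminal taxa: A, B, C, D, E, F, G, H, I, J, L, M, N, O, P, Q, R, T, U, V, W.

21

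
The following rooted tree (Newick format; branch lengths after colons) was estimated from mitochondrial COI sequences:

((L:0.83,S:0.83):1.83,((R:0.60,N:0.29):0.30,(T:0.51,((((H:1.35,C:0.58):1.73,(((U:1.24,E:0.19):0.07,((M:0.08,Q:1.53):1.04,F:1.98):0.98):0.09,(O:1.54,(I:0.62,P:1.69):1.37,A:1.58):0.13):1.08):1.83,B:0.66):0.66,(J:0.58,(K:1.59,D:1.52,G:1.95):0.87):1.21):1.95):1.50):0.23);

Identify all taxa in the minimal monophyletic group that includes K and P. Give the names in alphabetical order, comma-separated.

Tracing K: it sits inside (K,D,G).
Tracing P: it sits inside (I,P).
The smallest clade enclosing both is ((((H,C),(((U,E),((M,Q),F)),(O,(I,P),A))),B),(J,(K,D,G))); the answer is its 16 terminal taxa in alphabetical order.

A, B, C, D, E, F, G, H, I, J, K, M, O, P, Q, U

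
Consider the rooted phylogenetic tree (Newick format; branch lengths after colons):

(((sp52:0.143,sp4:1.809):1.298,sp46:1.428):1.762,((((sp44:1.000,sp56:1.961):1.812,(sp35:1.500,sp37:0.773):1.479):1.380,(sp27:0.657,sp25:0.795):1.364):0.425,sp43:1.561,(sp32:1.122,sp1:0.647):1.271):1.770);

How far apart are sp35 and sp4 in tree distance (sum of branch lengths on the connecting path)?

11.423

The path runs sp35 → … → MRCA → … → sp4; the MRCA is the root of the tree.
Branch lengths along that path: 1.500 + 1.479 + 1.380 + 0.425 + 1.770 + 1.762 + 1.298 + 1.809 = 11.423.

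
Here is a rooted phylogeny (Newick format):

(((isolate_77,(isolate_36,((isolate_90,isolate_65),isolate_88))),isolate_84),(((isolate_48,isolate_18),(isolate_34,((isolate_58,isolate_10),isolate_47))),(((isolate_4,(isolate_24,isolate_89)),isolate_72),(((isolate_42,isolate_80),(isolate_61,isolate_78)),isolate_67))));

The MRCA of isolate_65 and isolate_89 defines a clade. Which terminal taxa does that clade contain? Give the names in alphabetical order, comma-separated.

isolate_10, isolate_18, isolate_24, isolate_34, isolate_36, isolate_4, isolate_42, isolate_47, isolate_48, isolate_58, isolate_61, isolate_65, isolate_67, isolate_72, isolate_77, isolate_78, isolate_80, isolate_84, isolate_88, isolate_89, isolate_90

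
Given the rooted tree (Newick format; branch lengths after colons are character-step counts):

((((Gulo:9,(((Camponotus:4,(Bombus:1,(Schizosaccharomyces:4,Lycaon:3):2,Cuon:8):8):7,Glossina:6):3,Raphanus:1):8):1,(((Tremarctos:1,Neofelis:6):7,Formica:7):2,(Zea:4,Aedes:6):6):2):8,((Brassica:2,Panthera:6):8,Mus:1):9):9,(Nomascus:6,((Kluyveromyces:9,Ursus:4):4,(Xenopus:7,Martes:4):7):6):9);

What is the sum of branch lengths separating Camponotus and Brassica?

50

The path runs Camponotus → … → MRCA → … → Brassica; the MRCA is the node subtending (((Gulo,(((Camponotus,(Bombus,(Schizosaccharomyces,Lycaon),Cuon)),Glossina),Raphanus)),(((Tremarctos,Neofelis),Formica),(Zea,Aedes))),((Brassica,Panthera),Mus)).
Branch lengths along that path: 4 + 7 + 3 + 8 + 1 + 8 + 9 + 8 + 2 = 50.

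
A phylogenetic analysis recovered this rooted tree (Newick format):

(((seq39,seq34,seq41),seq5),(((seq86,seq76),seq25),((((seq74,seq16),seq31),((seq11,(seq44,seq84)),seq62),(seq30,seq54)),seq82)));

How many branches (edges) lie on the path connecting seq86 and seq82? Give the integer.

5

The MRCA of seq86 and seq82 is the node subtending (((seq86,seq76),seq25),((((seq74,seq16),seq31),((seq11,(seq44,seq84)),seq62),(seq30,seq54)),seq82)).
From seq86 up to that node: 3 branches. From seq82 up to the same node: 2 branches. Total: 3 + 2 = 5.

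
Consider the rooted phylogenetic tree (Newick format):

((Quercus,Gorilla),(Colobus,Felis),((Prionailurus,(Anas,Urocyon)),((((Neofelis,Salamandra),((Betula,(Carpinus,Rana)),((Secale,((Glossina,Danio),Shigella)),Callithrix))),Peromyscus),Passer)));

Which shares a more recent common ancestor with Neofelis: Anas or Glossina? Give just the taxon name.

The MRCA of Neofelis and Glossina subtends ((Neofelis,Salamandra),((Betula,(Carpinus,Rana)),((Secale,((Glossina,Danio),Shigella)),Callithrix))) (10 taxa).
The MRCA of Neofelis and Anas subtends ((Prionailurus,(Anas,Urocyon)),((((Neofelis,Salamandra),((Betula,(Carpinus,Rana)),((Secale,((Glossina,Danio),Shigella)),Callithrix))),Peromyscus),Passer)) (15 taxa).
The first is nested inside the second, so Neofelis shares a more recent common ancestor with Glossina.

Glossina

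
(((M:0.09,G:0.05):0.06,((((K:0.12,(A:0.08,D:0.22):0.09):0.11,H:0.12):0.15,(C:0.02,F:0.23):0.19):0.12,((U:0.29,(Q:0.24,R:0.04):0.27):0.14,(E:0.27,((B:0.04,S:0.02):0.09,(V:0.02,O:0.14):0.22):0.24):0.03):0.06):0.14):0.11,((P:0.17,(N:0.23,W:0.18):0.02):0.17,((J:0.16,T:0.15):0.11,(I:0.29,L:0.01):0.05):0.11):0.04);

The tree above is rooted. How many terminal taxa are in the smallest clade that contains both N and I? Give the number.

The MRCA of N and I is the node subtending ((P,(N,W)),((J,T),(I,L))).
That clade contains 7 terminal taxa: I, J, L, N, P, T, W.

7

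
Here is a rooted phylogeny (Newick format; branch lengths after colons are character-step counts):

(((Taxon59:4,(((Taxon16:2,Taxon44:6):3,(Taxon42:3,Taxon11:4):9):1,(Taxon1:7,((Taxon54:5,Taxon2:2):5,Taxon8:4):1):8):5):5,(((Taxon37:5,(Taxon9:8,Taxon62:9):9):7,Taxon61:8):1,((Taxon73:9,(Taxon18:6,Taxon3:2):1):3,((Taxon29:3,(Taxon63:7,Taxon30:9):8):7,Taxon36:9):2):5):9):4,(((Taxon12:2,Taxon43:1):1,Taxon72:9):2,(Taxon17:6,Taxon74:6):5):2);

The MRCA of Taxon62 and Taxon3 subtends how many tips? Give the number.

The MRCA of Taxon62 and Taxon3 is the node subtending (((Taxon37,(Taxon9,Taxon62)),Taxon61),((Taxon73,(Taxon18,Taxon3)),((Taxon29,(Taxon63,Taxon30)),Taxon36))).
That clade contains 11 terminal taxa: Taxon18, Taxon29, Taxon3, Taxon30, Taxon36, Taxon37, Taxon61, Taxon62, Taxon63, Taxon73, Taxon9.

11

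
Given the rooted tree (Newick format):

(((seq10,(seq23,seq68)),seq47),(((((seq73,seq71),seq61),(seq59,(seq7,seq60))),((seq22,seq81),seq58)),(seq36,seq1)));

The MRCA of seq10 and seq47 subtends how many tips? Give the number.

The MRCA of seq10 and seq47 is the node subtending ((seq10,(seq23,seq68)),seq47).
That clade contains 4 terminal taxa: seq10, seq23, seq47, seq68.

4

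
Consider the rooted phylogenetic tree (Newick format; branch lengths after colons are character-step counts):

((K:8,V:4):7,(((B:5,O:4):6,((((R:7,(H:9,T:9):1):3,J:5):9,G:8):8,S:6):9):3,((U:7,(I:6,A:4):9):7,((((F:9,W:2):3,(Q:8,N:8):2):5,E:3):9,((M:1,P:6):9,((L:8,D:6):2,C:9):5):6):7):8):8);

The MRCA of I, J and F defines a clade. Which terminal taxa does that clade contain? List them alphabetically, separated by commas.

Tracing I: it sits inside (I,A).
Tracing J: it sits inside ((R,(H,T)),J).
Tracing F: it sits inside (F,W).
The smallest clade enclosing all 3 is (((B,O),((((R,(H,T)),J),G),S)),((U,(I,A)),((((F,W),(Q,N)),E),((M,P),((L,D),C))))); the answer is its 21 terminal taxa in alphabetical order.

A, B, C, D, E, F, G, H, I, J, L, M, N, O, P, Q, R, S, T, U, W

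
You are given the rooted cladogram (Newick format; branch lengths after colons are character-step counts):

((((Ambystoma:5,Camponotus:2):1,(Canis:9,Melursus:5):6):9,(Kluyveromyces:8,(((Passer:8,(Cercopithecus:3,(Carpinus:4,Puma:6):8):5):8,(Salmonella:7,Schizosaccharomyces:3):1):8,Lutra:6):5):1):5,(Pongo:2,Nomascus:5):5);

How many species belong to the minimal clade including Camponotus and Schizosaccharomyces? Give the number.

The MRCA of Camponotus and Schizosaccharomyces is the node subtending (((Ambystoma,Camponotus),(Canis,Melursus)),(Kluyveromyces,(((Passer,(Cercopithecus,(Carpinus,Puma))),(Salmonella,Schizosaccharomyces)),Lutra))).
That clade contains 12 terminal taxa: Ambystoma, Camponotus, Canis, Carpinus, Cercopithecus, Kluyveromyces, Lutra, Melursus, Passer, Puma, Salmonella, Schizosaccharomyces.

12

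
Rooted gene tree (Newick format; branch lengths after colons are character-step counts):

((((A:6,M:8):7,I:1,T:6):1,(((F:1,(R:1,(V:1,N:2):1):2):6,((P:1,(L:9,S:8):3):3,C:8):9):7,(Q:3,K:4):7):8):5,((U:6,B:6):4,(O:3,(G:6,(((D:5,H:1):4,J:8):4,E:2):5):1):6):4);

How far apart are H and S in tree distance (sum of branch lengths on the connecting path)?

The path runs H → … → MRCA → … → S; the MRCA is the root of the tree.
Branch lengths along that path: 1 + 4 + 4 + 5 + 1 + 6 + 4 + 5 + 8 + 7 + 9 + 3 + 3 + 8 = 68.

68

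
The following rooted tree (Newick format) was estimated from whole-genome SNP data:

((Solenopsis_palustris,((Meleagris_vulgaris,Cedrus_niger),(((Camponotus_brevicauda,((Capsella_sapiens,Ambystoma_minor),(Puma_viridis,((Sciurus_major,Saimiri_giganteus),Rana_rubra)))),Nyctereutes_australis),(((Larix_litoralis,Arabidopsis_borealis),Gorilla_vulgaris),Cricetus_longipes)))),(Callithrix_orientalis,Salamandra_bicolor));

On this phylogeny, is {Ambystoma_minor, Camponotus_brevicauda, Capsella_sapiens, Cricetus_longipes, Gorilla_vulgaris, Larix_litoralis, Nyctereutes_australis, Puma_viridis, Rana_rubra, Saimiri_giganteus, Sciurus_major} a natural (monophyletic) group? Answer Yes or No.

No

The MRCA of the listed taxa subtends (((Camponotus_brevicauda,((Capsella_sapiens,Ambystoma_minor),(Puma_viridis,((Sciurus_major,Saimiri_giganteus),Rana_rubra)))),Nyctereutes_australis),(((Larix_litoralis,Arabidopsis_borealis),Gorilla_vulgaris),Cricetus_longipes)).
That clade also contains Arabidopsis_borealis, which is not in the proposed group, so the group is not monophyletic.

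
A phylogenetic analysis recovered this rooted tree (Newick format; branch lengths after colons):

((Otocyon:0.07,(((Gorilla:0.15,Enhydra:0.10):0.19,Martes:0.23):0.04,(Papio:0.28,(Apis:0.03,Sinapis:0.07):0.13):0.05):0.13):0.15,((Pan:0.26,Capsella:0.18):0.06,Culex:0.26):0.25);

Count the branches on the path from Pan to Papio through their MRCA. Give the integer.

The MRCA of Pan and Papio is the root of the tree.
From Pan up to that node: 3 branches. From Papio up to the same node: 4 branches. Total: 3 + 4 = 7.

7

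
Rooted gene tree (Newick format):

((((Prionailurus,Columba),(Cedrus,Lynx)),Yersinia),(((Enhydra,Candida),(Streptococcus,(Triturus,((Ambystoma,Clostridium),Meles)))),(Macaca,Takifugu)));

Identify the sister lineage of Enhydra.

Candida

Enhydra attaches to the tree at the node subtending (Enhydra,Candida).
The other lineage descending from that same node — the sister group — is the single tip Candida.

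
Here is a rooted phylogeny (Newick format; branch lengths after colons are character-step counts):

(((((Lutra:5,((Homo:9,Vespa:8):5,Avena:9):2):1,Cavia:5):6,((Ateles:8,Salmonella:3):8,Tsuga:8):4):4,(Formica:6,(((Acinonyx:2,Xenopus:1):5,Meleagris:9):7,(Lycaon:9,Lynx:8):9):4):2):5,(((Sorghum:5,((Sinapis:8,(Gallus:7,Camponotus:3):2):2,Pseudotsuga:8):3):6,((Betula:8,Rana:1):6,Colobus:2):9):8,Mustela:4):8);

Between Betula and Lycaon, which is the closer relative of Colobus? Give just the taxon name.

Betula

The MRCA of Colobus and Betula subtends ((Betula,Rana),Colobus) (3 taxa).
The MRCA of Colobus and Lycaon is the root, subtending the entire tree (23 taxa).
The first is nested inside the second, so Colobus shares a more recent common ancestor with Betula.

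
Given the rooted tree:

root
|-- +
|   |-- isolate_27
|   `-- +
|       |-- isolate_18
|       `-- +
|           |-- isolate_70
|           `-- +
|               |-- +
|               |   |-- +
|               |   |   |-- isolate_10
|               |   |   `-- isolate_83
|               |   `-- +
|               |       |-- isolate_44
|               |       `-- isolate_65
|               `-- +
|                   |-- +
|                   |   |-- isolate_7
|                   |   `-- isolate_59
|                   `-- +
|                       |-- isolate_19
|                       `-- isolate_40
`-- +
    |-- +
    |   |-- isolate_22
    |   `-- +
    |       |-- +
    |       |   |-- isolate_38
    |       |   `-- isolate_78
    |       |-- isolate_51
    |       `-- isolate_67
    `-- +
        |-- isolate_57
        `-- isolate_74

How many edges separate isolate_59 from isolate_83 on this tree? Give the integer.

6

The MRCA of isolate_59 and isolate_83 is the node subtending (((isolate_10,isolate_83),(isolate_44,isolate_65)),((isolate_7,isolate_59),(isolate_19,isolate_40))).
From isolate_59 up to that node: 3 branches. From isolate_83 up to the same node: 3 branches. Total: 3 + 3 = 6.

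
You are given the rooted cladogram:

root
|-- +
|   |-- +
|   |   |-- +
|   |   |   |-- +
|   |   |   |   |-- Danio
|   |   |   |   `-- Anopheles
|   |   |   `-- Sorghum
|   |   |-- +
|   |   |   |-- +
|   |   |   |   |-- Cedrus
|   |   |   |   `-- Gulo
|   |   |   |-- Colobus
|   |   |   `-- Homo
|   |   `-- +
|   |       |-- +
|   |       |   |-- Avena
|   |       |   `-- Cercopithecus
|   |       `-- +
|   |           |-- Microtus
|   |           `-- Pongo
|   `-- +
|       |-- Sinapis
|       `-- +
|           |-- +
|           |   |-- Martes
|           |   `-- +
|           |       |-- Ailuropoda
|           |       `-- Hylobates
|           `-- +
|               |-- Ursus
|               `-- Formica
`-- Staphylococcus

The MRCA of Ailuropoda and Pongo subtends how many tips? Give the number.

17

The MRCA of Ailuropoda and Pongo is the node subtending ((((Danio,Anopheles),Sorghum),((Cedrus,Gulo),Colobus,Homo),((Avena,Cercopithecus),(Microtus,Pongo))),(Sinapis,((Martes,(Ailuropoda,Hylobates)),(Ursus,Formica)))).
That clade contains 17 terminal taxa: Ailuropoda, Anopheles, Avena, Cedrus, Cercopithecus, Colobus, Danio, Formica, Gulo, Homo, Hylobates, Martes, Microtus, Pongo, Sinapis, Sorghum, Ursus.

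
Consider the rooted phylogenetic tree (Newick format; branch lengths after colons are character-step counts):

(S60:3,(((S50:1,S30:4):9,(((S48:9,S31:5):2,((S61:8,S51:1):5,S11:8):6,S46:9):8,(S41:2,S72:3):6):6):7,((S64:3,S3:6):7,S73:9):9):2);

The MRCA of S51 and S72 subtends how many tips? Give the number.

8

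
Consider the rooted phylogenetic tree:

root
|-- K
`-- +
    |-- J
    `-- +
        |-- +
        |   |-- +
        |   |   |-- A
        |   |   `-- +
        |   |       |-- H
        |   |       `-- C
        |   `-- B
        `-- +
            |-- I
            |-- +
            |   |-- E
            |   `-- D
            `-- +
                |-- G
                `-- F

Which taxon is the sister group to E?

D

E attaches to the tree at the node subtending (E,D).
The other lineage descending from that same node — the sister group — is the single tip D.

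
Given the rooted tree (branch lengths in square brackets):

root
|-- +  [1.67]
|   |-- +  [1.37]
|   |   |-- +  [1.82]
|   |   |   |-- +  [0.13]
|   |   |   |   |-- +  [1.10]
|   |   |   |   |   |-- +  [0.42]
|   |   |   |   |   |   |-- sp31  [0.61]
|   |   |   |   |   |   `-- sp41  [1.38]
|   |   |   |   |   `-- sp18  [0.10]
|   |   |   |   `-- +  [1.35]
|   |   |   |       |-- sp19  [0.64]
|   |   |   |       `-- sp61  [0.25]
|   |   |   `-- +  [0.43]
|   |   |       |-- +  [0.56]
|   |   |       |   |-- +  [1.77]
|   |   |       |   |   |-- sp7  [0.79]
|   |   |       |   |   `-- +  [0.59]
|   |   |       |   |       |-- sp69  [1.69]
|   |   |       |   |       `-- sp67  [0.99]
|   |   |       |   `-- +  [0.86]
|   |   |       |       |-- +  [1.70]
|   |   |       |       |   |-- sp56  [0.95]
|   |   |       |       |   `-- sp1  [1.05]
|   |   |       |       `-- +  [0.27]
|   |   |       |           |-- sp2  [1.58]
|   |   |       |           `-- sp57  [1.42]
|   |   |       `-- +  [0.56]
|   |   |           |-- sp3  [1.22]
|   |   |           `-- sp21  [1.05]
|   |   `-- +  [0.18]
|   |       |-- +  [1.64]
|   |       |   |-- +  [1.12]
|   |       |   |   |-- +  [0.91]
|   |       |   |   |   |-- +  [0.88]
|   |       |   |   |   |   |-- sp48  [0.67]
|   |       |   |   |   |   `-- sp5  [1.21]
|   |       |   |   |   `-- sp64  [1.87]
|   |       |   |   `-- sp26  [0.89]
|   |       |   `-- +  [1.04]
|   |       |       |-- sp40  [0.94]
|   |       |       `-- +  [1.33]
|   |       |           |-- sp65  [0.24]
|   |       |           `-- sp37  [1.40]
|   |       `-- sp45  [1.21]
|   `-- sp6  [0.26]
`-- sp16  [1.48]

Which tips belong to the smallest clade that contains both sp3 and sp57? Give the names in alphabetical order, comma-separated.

Tracing sp3: it sits inside (sp3,sp21).
Tracing sp57: it sits inside (sp2,sp57).
The smallest clade enclosing both is (((sp7,(sp69,sp67)),((sp56,sp1),(sp2,sp57))),(sp3,sp21)); the answer is its 9 terminal taxa in alphabetical order.

sp1, sp2, sp21, sp3, sp56, sp57, sp67, sp69, sp7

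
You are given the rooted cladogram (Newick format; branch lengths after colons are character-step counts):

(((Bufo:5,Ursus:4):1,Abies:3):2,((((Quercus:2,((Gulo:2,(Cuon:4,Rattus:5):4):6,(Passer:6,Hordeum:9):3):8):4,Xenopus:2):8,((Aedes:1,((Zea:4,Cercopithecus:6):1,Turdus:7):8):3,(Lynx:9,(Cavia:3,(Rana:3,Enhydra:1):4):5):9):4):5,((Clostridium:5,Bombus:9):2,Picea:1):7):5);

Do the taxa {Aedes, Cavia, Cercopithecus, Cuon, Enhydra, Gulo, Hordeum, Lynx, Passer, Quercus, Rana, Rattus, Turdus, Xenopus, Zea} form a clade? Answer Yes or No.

The most recent common ancestor of these taxa subtends (((Quercus,((Gulo,(Cuon,Rattus)),(Passer,Hordeum))),Xenopus),((Aedes,((Zea,Cercopithecus),Turdus)),(Lynx,(Cavia,(Rana,Enhydra))))).
That clade has exactly 15 tips — every listed taxon and nothing else — so the group is monophyletic.

Yes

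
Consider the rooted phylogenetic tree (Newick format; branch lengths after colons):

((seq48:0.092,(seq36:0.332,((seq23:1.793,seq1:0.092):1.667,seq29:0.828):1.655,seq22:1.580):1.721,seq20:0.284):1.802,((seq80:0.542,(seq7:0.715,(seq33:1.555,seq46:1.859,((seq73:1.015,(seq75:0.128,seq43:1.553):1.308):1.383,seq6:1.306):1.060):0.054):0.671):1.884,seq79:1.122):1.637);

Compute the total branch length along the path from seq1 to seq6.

The path runs seq1 → … → MRCA → … → seq6; the MRCA is the root of the tree.
Branch lengths along that path: 0.092 + 1.667 + 1.655 + 1.721 + 1.802 + 1.637 + 1.884 + 0.671 + 0.054 + 1.060 + 1.306 = 13.549.

13.549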